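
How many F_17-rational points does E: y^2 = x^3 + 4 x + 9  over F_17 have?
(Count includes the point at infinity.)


For each x in F_17, count y with y^2 = x^3 + 4 x + 9 mod 17:
  x = 0: RHS = 9, y in [3, 14]  -> 2 point(s)
  x = 2: RHS = 8, y in [5, 12]  -> 2 point(s)
  x = 4: RHS = 4, y in [2, 15]  -> 2 point(s)
  x = 5: RHS = 1, y in [1, 16]  -> 2 point(s)
  x = 8: RHS = 9, y in [3, 14]  -> 2 point(s)
  x = 9: RHS = 9, y in [3, 14]  -> 2 point(s)
  x = 12: RHS = 0, y in [0]  -> 1 point(s)
  x = 14: RHS = 4, y in [2, 15]  -> 2 point(s)
  x = 16: RHS = 4, y in [2, 15]  -> 2 point(s)
Affine points: 17. Add the point at infinity: total = 18.

#E(F_17) = 18


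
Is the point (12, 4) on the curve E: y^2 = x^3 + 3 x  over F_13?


Check whether y^2 = x^3 + 3 x + 0 (mod 13) for (x, y) = (12, 4).
LHS: y^2 = 4^2 mod 13 = 3
RHS: x^3 + 3 x + 0 = 12^3 + 3*12 + 0 mod 13 = 9
LHS != RHS

No, not on the curve


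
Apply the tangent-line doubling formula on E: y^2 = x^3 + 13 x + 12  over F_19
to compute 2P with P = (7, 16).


Doubling: s = (3 x1^2 + a) / (2 y1)
s = (3*7^2 + 13) / (2*16) mod 19 = 5
x3 = s^2 - 2 x1 mod 19 = 5^2 - 2*7 = 11
y3 = s (x1 - x3) - y1 mod 19 = 5 * (7 - 11) - 16 = 2

2P = (11, 2)


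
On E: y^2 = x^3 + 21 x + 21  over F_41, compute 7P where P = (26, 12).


k = 7 = 111_2 (binary, LSB first: 111)
Double-and-add from P = (26, 12):
  bit 0 = 1: acc = O + (26, 12) = (26, 12)
  bit 1 = 1: acc = (26, 12) + (10, 1) = (13, 20)
  bit 2 = 1: acc = (13, 20) + (23, 24) = (15, 12)

7P = (15, 12)


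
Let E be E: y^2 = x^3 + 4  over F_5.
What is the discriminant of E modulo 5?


4 a^3 + 27 b^2 = 4*0^3 + 27*4^2 = 0 + 432 = 432
Delta = -16 * (432) = -6912
Delta mod 5 = 3

Delta = 3 (mod 5)


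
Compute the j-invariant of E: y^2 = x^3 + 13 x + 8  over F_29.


Delta = -16(4 a^3 + 27 b^2) mod 29 = 2
-1728 * (4 a)^3 = -1728 * (4*13)^3 mod 29 = 18
j = 18 * 2^(-1) mod 29 = 9

j = 9 (mod 29)


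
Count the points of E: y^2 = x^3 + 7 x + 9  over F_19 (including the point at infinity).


For each x in F_19, count y with y^2 = x^3 + 7 x + 9 mod 19:
  x = 0: RHS = 9, y in [3, 16]  -> 2 point(s)
  x = 1: RHS = 17, y in [6, 13]  -> 2 point(s)
  x = 3: RHS = 0, y in [0]  -> 1 point(s)
  x = 4: RHS = 6, y in [5, 14]  -> 2 point(s)
  x = 5: RHS = 17, y in [6, 13]  -> 2 point(s)
  x = 6: RHS = 1, y in [1, 18]  -> 2 point(s)
  x = 8: RHS = 7, y in [8, 11]  -> 2 point(s)
  x = 11: RHS = 11, y in [7, 12]  -> 2 point(s)
  x = 12: RHS = 16, y in [4, 15]  -> 2 point(s)
  x = 13: RHS = 17, y in [6, 13]  -> 2 point(s)
  x = 14: RHS = 1, y in [1, 18]  -> 2 point(s)
  x = 17: RHS = 6, y in [5, 14]  -> 2 point(s)
  x = 18: RHS = 1, y in [1, 18]  -> 2 point(s)
Affine points: 25. Add the point at infinity: total = 26.

#E(F_19) = 26


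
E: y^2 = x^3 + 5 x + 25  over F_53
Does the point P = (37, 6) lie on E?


Check whether y^2 = x^3 + 5 x + 25 (mod 53) for (x, y) = (37, 6).
LHS: y^2 = 6^2 mod 53 = 36
RHS: x^3 + 5 x + 25 = 37^3 + 5*37 + 25 mod 53 = 36
LHS = RHS

Yes, on the curve


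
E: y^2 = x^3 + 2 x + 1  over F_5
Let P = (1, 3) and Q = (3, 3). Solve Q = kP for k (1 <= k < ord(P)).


Enumerate multiples of P until we hit Q = (3, 3):
  1P = (1, 3)
  2P = (3, 2)
  3P = (0, 4)
  4P = (0, 1)
  5P = (3, 3)
Match found at i = 5.

k = 5


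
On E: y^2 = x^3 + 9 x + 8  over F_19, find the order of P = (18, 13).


Compute successive multiples of P until we hit O:
  1P = (18, 13)
  2P = (3, 10)
  3P = (14, 3)
  4P = (17, 18)
  5P = (9, 18)
  6P = (16, 7)
  7P = (13, 2)
  8P = (5, 8)
  ... (continuing to 19P)
  19P = O

ord(P) = 19


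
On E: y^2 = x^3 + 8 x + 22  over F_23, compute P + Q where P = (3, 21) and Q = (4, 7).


P != Q, so use the chord formula.
s = (y2 - y1) / (x2 - x1) = (9) / (1) mod 23 = 9
x3 = s^2 - x1 - x2 mod 23 = 9^2 - 3 - 4 = 5
y3 = s (x1 - x3) - y1 mod 23 = 9 * (3 - 5) - 21 = 7

P + Q = (5, 7)


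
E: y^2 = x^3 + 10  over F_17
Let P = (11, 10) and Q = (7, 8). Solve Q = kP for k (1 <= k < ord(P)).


Enumerate multiples of P until we hit Q = (7, 8):
  1P = (11, 10)
  2P = (16, 14)
  3P = (9, 12)
  4P = (15, 11)
  5P = (7, 8)
Match found at i = 5.

k = 5


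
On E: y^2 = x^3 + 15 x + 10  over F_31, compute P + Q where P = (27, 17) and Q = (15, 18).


P != Q, so use the chord formula.
s = (y2 - y1) / (x2 - x1) = (1) / (19) mod 31 = 18
x3 = s^2 - x1 - x2 mod 31 = 18^2 - 27 - 15 = 3
y3 = s (x1 - x3) - y1 mod 31 = 18 * (27 - 3) - 17 = 12

P + Q = (3, 12)


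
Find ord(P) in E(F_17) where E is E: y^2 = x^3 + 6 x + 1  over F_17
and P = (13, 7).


Compute successive multiples of P until we hit O:
  1P = (13, 7)
  2P = (9, 6)
  3P = (11, 2)
  4P = (12, 4)
  5P = (1, 12)
  6P = (4, 2)
  7P = (15, 7)
  8P = (6, 10)
  ... (continuing to 22P)
  22P = O

ord(P) = 22


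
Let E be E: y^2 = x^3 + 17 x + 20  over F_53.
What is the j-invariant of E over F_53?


Delta = -16(4 a^3 + 27 b^2) mod 53 = 50
-1728 * (4 a)^3 = -1728 * (4*17)^3 mod 53 = 14
j = 14 * 50^(-1) mod 53 = 13

j = 13 (mod 53)


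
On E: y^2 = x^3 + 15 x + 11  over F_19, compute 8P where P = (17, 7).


k = 8 = 1000_2 (binary, LSB first: 0001)
Double-and-add from P = (17, 7):
  bit 0 = 0: acc unchanged = O
  bit 1 = 0: acc unchanged = O
  bit 2 = 0: acc unchanged = O
  bit 3 = 1: acc = O + (0, 7) = (0, 7)

8P = (0, 7)


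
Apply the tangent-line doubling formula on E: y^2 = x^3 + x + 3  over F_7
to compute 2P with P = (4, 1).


Doubling: s = (3 x1^2 + a) / (2 y1)
s = (3*4^2 + 1) / (2*1) mod 7 = 0
x3 = s^2 - 2 x1 mod 7 = 0^2 - 2*4 = 6
y3 = s (x1 - x3) - y1 mod 7 = 0 * (4 - 6) - 1 = 6

2P = (6, 6)


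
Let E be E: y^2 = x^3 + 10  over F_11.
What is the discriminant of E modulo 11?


4 a^3 + 27 b^2 = 4*0^3 + 27*10^2 = 0 + 2700 = 2700
Delta = -16 * (2700) = -43200
Delta mod 11 = 8

Delta = 8 (mod 11)


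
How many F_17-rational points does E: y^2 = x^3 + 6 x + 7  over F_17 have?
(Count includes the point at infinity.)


For each x in F_17, count y with y^2 = x^3 + 6 x + 7 mod 17:
  x = 3: RHS = 1, y in [1, 16]  -> 2 point(s)
  x = 5: RHS = 9, y in [3, 14]  -> 2 point(s)
  x = 6: RHS = 4, y in [2, 15]  -> 2 point(s)
  x = 7: RHS = 1, y in [1, 16]  -> 2 point(s)
  x = 9: RHS = 8, y in [5, 12]  -> 2 point(s)
  x = 10: RHS = 13, y in [8, 9]  -> 2 point(s)
  x = 13: RHS = 4, y in [2, 15]  -> 2 point(s)
  x = 14: RHS = 13, y in [8, 9]  -> 2 point(s)
  x = 15: RHS = 4, y in [2, 15]  -> 2 point(s)
  x = 16: RHS = 0, y in [0]  -> 1 point(s)
Affine points: 19. Add the point at infinity: total = 20.

#E(F_17) = 20


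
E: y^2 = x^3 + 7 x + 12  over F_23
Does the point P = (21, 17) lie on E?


Check whether y^2 = x^3 + 7 x + 12 (mod 23) for (x, y) = (21, 17).
LHS: y^2 = 17^2 mod 23 = 13
RHS: x^3 + 7 x + 12 = 21^3 + 7*21 + 12 mod 23 = 13
LHS = RHS

Yes, on the curve


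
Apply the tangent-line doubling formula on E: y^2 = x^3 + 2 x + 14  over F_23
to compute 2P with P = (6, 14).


Doubling: s = (3 x1^2 + a) / (2 y1)
s = (3*6^2 + 2) / (2*14) mod 23 = 22
x3 = s^2 - 2 x1 mod 23 = 22^2 - 2*6 = 12
y3 = s (x1 - x3) - y1 mod 23 = 22 * (6 - 12) - 14 = 15

2P = (12, 15)


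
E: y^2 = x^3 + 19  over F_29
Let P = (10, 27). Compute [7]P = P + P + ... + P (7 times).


k = 7 = 111_2 (binary, LSB first: 111)
Double-and-add from P = (10, 27):
  bit 0 = 1: acc = O + (10, 27) = (10, 27)
  bit 1 = 1: acc = (10, 27) + (8, 26) = (4, 5)
  bit 2 = 1: acc = (4, 5) + (22, 16) = (4, 24)

7P = (4, 24)


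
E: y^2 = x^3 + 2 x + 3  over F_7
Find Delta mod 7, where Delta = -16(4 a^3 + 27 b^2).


4 a^3 + 27 b^2 = 4*2^3 + 27*3^2 = 32 + 243 = 275
Delta = -16 * (275) = -4400
Delta mod 7 = 3

Delta = 3 (mod 7)


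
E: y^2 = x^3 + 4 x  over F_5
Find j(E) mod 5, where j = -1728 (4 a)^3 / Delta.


Delta = -16(4 a^3 + 27 b^2) mod 5 = 4
-1728 * (4 a)^3 = -1728 * (4*4)^3 mod 5 = 2
j = 2 * 4^(-1) mod 5 = 3

j = 3 (mod 5)


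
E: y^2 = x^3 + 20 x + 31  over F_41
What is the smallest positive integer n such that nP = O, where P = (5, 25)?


Compute successive multiples of P until we hit O:
  1P = (5, 25)
  2P = (26, 13)
  3P = (12, 20)
  4P = (22, 34)
  5P = (34, 32)
  6P = (18, 27)
  7P = (27, 0)
  8P = (18, 14)
  ... (continuing to 14P)
  14P = O

ord(P) = 14


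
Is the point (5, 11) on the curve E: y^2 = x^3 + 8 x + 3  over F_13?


Check whether y^2 = x^3 + 8 x + 3 (mod 13) for (x, y) = (5, 11).
LHS: y^2 = 11^2 mod 13 = 4
RHS: x^3 + 8 x + 3 = 5^3 + 8*5 + 3 mod 13 = 12
LHS != RHS

No, not on the curve


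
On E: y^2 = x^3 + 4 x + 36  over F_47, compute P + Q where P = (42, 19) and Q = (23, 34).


P != Q, so use the chord formula.
s = (y2 - y1) / (x2 - x1) = (15) / (28) mod 47 = 19
x3 = s^2 - x1 - x2 mod 47 = 19^2 - 42 - 23 = 14
y3 = s (x1 - x3) - y1 mod 47 = 19 * (42 - 14) - 19 = 43

P + Q = (14, 43)


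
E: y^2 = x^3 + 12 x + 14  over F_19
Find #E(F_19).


For each x in F_19, count y with y^2 = x^3 + 12 x + 14 mod 19:
  x = 3: RHS = 1, y in [1, 18]  -> 2 point(s)
  x = 5: RHS = 9, y in [3, 16]  -> 2 point(s)
  x = 6: RHS = 17, y in [6, 13]  -> 2 point(s)
  x = 7: RHS = 4, y in [2, 17]  -> 2 point(s)
  x = 12: RHS = 5, y in [9, 10]  -> 2 point(s)
  x = 13: RHS = 11, y in [7, 12]  -> 2 point(s)
  x = 14: RHS = 0, y in [0]  -> 1 point(s)
  x = 15: RHS = 16, y in [4, 15]  -> 2 point(s)
  x = 17: RHS = 1, y in [1, 18]  -> 2 point(s)
  x = 18: RHS = 1, y in [1, 18]  -> 2 point(s)
Affine points: 19. Add the point at infinity: total = 20.

#E(F_19) = 20


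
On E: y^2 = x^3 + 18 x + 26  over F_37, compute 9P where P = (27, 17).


k = 9 = 1001_2 (binary, LSB first: 1001)
Double-and-add from P = (27, 17):
  bit 0 = 1: acc = O + (27, 17) = (27, 17)
  bit 1 = 0: acc unchanged = (27, 17)
  bit 2 = 0: acc unchanged = (27, 17)
  bit 3 = 1: acc = (27, 17) + (8, 33) = (27, 20)

9P = (27, 20)


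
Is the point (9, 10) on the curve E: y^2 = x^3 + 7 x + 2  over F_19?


Check whether y^2 = x^3 + 7 x + 2 (mod 19) for (x, y) = (9, 10).
LHS: y^2 = 10^2 mod 19 = 5
RHS: x^3 + 7 x + 2 = 9^3 + 7*9 + 2 mod 19 = 15
LHS != RHS

No, not on the curve


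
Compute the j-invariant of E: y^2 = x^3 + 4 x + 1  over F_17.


Delta = -16(4 a^3 + 27 b^2) mod 17 = 11
-1728 * (4 a)^3 = -1728 * (4*4)^3 mod 17 = 11
j = 11 * 11^(-1) mod 17 = 1

j = 1 (mod 17)


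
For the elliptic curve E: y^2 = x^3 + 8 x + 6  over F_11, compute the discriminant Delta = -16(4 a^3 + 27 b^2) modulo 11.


4 a^3 + 27 b^2 = 4*8^3 + 27*6^2 = 2048 + 972 = 3020
Delta = -16 * (3020) = -48320
Delta mod 11 = 3

Delta = 3 (mod 11)


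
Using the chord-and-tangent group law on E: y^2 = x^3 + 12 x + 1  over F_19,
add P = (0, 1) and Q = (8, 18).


P != Q, so use the chord formula.
s = (y2 - y1) / (x2 - x1) = (17) / (8) mod 19 = 14
x3 = s^2 - x1 - x2 mod 19 = 14^2 - 0 - 8 = 17
y3 = s (x1 - x3) - y1 mod 19 = 14 * (0 - 17) - 1 = 8

P + Q = (17, 8)


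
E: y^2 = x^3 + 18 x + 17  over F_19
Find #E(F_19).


For each x in F_19, count y with y^2 = x^3 + 18 x + 17 mod 19:
  x = 0: RHS = 17, y in [6, 13]  -> 2 point(s)
  x = 1: RHS = 17, y in [6, 13]  -> 2 point(s)
  x = 2: RHS = 4, y in [2, 17]  -> 2 point(s)
  x = 4: RHS = 1, y in [1, 18]  -> 2 point(s)
  x = 5: RHS = 4, y in [2, 17]  -> 2 point(s)
  x = 7: RHS = 11, y in [7, 12]  -> 2 point(s)
  x = 10: RHS = 0, y in [0]  -> 1 point(s)
  x = 11: RHS = 7, y in [8, 11]  -> 2 point(s)
  x = 12: RHS = 4, y in [2, 17]  -> 2 point(s)
  x = 13: RHS = 16, y in [4, 15]  -> 2 point(s)
  x = 14: RHS = 11, y in [7, 12]  -> 2 point(s)
  x = 17: RHS = 11, y in [7, 12]  -> 2 point(s)
  x = 18: RHS = 17, y in [6, 13]  -> 2 point(s)
Affine points: 25. Add the point at infinity: total = 26.

#E(F_19) = 26


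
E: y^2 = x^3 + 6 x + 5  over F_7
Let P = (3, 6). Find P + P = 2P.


Doubling: s = (3 x1^2 + a) / (2 y1)
s = (3*3^2 + 6) / (2*6) mod 7 = 1
x3 = s^2 - 2 x1 mod 7 = 1^2 - 2*3 = 2
y3 = s (x1 - x3) - y1 mod 7 = 1 * (3 - 2) - 6 = 2

2P = (2, 2)


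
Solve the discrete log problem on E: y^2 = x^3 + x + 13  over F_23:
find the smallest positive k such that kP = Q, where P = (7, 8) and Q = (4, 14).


Enumerate multiples of P until we hit Q = (4, 14):
  1P = (7, 8)
  2P = (4, 14)
Match found at i = 2.

k = 2


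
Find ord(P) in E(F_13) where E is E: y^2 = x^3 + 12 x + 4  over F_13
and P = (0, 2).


Compute successive multiples of P until we hit O:
  1P = (0, 2)
  2P = (9, 10)
  3P = (8, 1)
  4P = (4, 5)
  5P = (12, 2)
  6P = (1, 11)
  7P = (2, 6)
  8P = (2, 7)
  ... (continuing to 15P)
  15P = O

ord(P) = 15


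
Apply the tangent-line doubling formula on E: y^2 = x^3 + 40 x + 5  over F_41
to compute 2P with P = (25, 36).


Doubling: s = (3 x1^2 + a) / (2 y1)
s = (3*25^2 + 40) / (2*36) mod 41 = 34
x3 = s^2 - 2 x1 mod 41 = 34^2 - 2*25 = 40
y3 = s (x1 - x3) - y1 mod 41 = 34 * (25 - 40) - 36 = 28

2P = (40, 28)


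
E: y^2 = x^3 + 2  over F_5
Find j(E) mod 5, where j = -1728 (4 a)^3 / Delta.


Delta = -16(4 a^3 + 27 b^2) mod 5 = 2
-1728 * (4 a)^3 = -1728 * (4*0)^3 mod 5 = 0
j = 0 * 2^(-1) mod 5 = 0

j = 0 (mod 5)


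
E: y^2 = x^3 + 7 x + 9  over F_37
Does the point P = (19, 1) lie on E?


Check whether y^2 = x^3 + 7 x + 9 (mod 37) for (x, y) = (19, 1).
LHS: y^2 = 1^2 mod 37 = 1
RHS: x^3 + 7 x + 9 = 19^3 + 7*19 + 9 mod 37 = 8
LHS != RHS

No, not on the curve


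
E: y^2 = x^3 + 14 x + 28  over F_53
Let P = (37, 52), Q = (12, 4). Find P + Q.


P != Q, so use the chord formula.
s = (y2 - y1) / (x2 - x1) = (5) / (28) mod 53 = 21
x3 = s^2 - x1 - x2 mod 53 = 21^2 - 37 - 12 = 21
y3 = s (x1 - x3) - y1 mod 53 = 21 * (37 - 21) - 52 = 19

P + Q = (21, 19)


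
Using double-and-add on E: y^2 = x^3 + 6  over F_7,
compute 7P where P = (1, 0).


k = 7 = 111_2 (binary, LSB first: 111)
Double-and-add from P = (1, 0):
  bit 0 = 1: acc = O + (1, 0) = (1, 0)
  bit 1 = 1: acc = (1, 0) + O = (1, 0)
  bit 2 = 1: acc = (1, 0) + O = (1, 0)

7P = (1, 0)


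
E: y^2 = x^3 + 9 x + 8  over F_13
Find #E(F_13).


For each x in F_13, count y with y^2 = x^3 + 9 x + 8 mod 13:
  x = 3: RHS = 10, y in [6, 7]  -> 2 point(s)
  x = 4: RHS = 4, y in [2, 11]  -> 2 point(s)
  x = 5: RHS = 9, y in [3, 10]  -> 2 point(s)
  x = 9: RHS = 12, y in [5, 8]  -> 2 point(s)
Affine points: 8. Add the point at infinity: total = 9.

#E(F_13) = 9


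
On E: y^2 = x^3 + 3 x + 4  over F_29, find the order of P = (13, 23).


Compute successive multiples of P until we hit O:
  1P = (13, 23)
  2P = (4, 15)
  3P = (11, 11)
  4P = (12, 12)
  5P = (9, 21)
  6P = (0, 27)
  7P = (7, 22)
  8P = (5, 17)
  ... (continuing to 28P)
  28P = O

ord(P) = 28


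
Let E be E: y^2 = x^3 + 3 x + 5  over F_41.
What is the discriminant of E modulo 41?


4 a^3 + 27 b^2 = 4*3^3 + 27*5^2 = 108 + 675 = 783
Delta = -16 * (783) = -12528
Delta mod 41 = 18

Delta = 18 (mod 41)


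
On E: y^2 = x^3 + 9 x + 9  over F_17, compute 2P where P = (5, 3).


Doubling: s = (3 x1^2 + a) / (2 y1)
s = (3*5^2 + 9) / (2*3) mod 17 = 14
x3 = s^2 - 2 x1 mod 17 = 14^2 - 2*5 = 16
y3 = s (x1 - x3) - y1 mod 17 = 14 * (5 - 16) - 3 = 13

2P = (16, 13)


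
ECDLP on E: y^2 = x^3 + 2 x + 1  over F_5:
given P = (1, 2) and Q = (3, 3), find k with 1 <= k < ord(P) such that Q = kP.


Enumerate multiples of P until we hit Q = (3, 3):
  1P = (1, 2)
  2P = (3, 3)
Match found at i = 2.

k = 2


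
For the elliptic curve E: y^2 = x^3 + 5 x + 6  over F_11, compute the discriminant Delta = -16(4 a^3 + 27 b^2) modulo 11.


4 a^3 + 27 b^2 = 4*5^3 + 27*6^2 = 500 + 972 = 1472
Delta = -16 * (1472) = -23552
Delta mod 11 = 10

Delta = 10 (mod 11)


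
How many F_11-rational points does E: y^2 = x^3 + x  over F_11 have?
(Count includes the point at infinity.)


For each x in F_11, count y with y^2 = x^3 + 1 x + 0 mod 11:
  x = 0: RHS = 0, y in [0]  -> 1 point(s)
  x = 5: RHS = 9, y in [3, 8]  -> 2 point(s)
  x = 7: RHS = 9, y in [3, 8]  -> 2 point(s)
  x = 8: RHS = 3, y in [5, 6]  -> 2 point(s)
  x = 9: RHS = 1, y in [1, 10]  -> 2 point(s)
  x = 10: RHS = 9, y in [3, 8]  -> 2 point(s)
Affine points: 11. Add the point at infinity: total = 12.

#E(F_11) = 12


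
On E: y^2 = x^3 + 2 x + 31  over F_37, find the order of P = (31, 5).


Compute successive multiples of P until we hit O:
  1P = (31, 5)
  2P = (22, 20)
  3P = (32, 9)
  4P = (27, 11)
  5P = (9, 36)
  6P = (9, 1)
  7P = (27, 26)
  8P = (32, 28)
  ... (continuing to 11P)
  11P = O

ord(P) = 11


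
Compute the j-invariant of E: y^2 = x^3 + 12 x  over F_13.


Delta = -16(4 a^3 + 27 b^2) mod 13 = 12
-1728 * (4 a)^3 = -1728 * (4*12)^3 mod 13 = 1
j = 1 * 12^(-1) mod 13 = 12

j = 12 (mod 13)


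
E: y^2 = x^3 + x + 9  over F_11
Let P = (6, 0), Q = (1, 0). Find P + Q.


P != Q, so use the chord formula.
s = (y2 - y1) / (x2 - x1) = (0) / (6) mod 11 = 0
x3 = s^2 - x1 - x2 mod 11 = 0^2 - 6 - 1 = 4
y3 = s (x1 - x3) - y1 mod 11 = 0 * (6 - 4) - 0 = 0

P + Q = (4, 0)


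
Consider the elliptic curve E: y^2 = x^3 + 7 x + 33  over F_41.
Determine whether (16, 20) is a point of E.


Check whether y^2 = x^3 + 7 x + 33 (mod 41) for (x, y) = (16, 20).
LHS: y^2 = 20^2 mod 41 = 31
RHS: x^3 + 7 x + 33 = 16^3 + 7*16 + 33 mod 41 = 18
LHS != RHS

No, not on the curve


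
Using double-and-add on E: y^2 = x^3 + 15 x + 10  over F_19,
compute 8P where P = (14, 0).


k = 8 = 1000_2 (binary, LSB first: 0001)
Double-and-add from P = (14, 0):
  bit 0 = 0: acc unchanged = O
  bit 1 = 0: acc unchanged = O
  bit 2 = 0: acc unchanged = O
  bit 3 = 1: acc = O + O = O

8P = O


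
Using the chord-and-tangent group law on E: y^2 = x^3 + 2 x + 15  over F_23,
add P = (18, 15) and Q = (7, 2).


P != Q, so use the chord formula.
s = (y2 - y1) / (x2 - x1) = (10) / (12) mod 23 = 20
x3 = s^2 - x1 - x2 mod 23 = 20^2 - 18 - 7 = 7
y3 = s (x1 - x3) - y1 mod 23 = 20 * (18 - 7) - 15 = 21

P + Q = (7, 21)


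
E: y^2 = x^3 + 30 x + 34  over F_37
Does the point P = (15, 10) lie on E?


Check whether y^2 = x^3 + 30 x + 34 (mod 37) for (x, y) = (15, 10).
LHS: y^2 = 10^2 mod 37 = 26
RHS: x^3 + 30 x + 34 = 15^3 + 30*15 + 34 mod 37 = 11
LHS != RHS

No, not on the curve


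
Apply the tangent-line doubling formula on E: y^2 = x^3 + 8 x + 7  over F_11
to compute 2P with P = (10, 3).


Doubling: s = (3 x1^2 + a) / (2 y1)
s = (3*10^2 + 8) / (2*3) mod 11 = 0
x3 = s^2 - 2 x1 mod 11 = 0^2 - 2*10 = 2
y3 = s (x1 - x3) - y1 mod 11 = 0 * (10 - 2) - 3 = 8

2P = (2, 8)


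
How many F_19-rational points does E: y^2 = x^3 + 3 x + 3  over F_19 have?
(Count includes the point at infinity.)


For each x in F_19, count y with y^2 = x^3 + 3 x + 3 mod 19:
  x = 1: RHS = 7, y in [8, 11]  -> 2 point(s)
  x = 2: RHS = 17, y in [6, 13]  -> 2 point(s)
  x = 3: RHS = 1, y in [1, 18]  -> 2 point(s)
  x = 6: RHS = 9, y in [3, 16]  -> 2 point(s)
  x = 7: RHS = 6, y in [5, 14]  -> 2 point(s)
  x = 8: RHS = 7, y in [8, 11]  -> 2 point(s)
  x = 10: RHS = 7, y in [8, 11]  -> 2 point(s)
  x = 12: RHS = 0, y in [0]  -> 1 point(s)
  x = 13: RHS = 16, y in [4, 15]  -> 2 point(s)
  x = 16: RHS = 5, y in [9, 10]  -> 2 point(s)
Affine points: 19. Add the point at infinity: total = 20.

#E(F_19) = 20


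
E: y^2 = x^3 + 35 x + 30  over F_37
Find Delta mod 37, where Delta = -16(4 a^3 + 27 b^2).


4 a^3 + 27 b^2 = 4*35^3 + 27*30^2 = 171500 + 24300 = 195800
Delta = -16 * (195800) = -3132800
Delta mod 37 = 27

Delta = 27 (mod 37)


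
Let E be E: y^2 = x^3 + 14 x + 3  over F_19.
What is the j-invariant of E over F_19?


Delta = -16(4 a^3 + 27 b^2) mod 19 = 8
-1728 * (4 a)^3 = -1728 * (4*14)^3 mod 19 = 18
j = 18 * 8^(-1) mod 19 = 7

j = 7 (mod 19)


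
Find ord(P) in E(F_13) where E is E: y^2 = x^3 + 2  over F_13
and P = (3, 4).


Compute successive multiples of P until we hit O:
  1P = (3, 4)
  2P = (6, 7)
  3P = (5, 7)
  4P = (4, 1)
  5P = (2, 6)
  6P = (12, 1)
  7P = (1, 4)
  8P = (9, 9)
  ... (continuing to 19P)
  19P = O

ord(P) = 19


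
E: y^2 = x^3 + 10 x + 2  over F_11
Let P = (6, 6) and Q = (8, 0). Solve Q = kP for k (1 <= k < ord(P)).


Enumerate multiples of P until we hit Q = (8, 0):
  1P = (6, 6)
  2P = (8, 0)
Match found at i = 2.

k = 2


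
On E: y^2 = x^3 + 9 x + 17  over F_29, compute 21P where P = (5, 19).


k = 21 = 10101_2 (binary, LSB first: 10101)
Double-and-add from P = (5, 19):
  bit 0 = 1: acc = O + (5, 19) = (5, 19)
  bit 1 = 0: acc unchanged = (5, 19)
  bit 2 = 1: acc = (5, 19) + (10, 11) = (27, 22)
  bit 3 = 0: acc unchanged = (27, 22)
  bit 4 = 1: acc = (27, 22) + (25, 27) = (5, 10)

21P = (5, 10)


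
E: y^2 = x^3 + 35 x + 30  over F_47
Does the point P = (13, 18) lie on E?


Check whether y^2 = x^3 + 35 x + 30 (mod 47) for (x, y) = (13, 18).
LHS: y^2 = 18^2 mod 47 = 42
RHS: x^3 + 35 x + 30 = 13^3 + 35*13 + 30 mod 47 = 3
LHS != RHS

No, not on the curve


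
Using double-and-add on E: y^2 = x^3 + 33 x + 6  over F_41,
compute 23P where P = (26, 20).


k = 23 = 10111_2 (binary, LSB first: 11101)
Double-and-add from P = (26, 20):
  bit 0 = 1: acc = O + (26, 20) = (26, 20)
  bit 1 = 1: acc = (26, 20) + (28, 2) = (27, 30)
  bit 2 = 1: acc = (27, 30) + (6, 16) = (13, 34)
  bit 3 = 0: acc unchanged = (13, 34)
  bit 4 = 1: acc = (13, 34) + (18, 35) = (33, 3)

23P = (33, 3)


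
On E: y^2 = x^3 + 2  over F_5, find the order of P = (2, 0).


Compute successive multiples of P until we hit O:
  1P = (2, 0)
  2P = O

ord(P) = 2


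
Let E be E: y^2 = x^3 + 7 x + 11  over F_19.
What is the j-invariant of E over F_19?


Delta = -16(4 a^3 + 27 b^2) mod 19 = 9
-1728 * (4 a)^3 = -1728 * (4*7)^3 mod 19 = 7
j = 7 * 9^(-1) mod 19 = 5

j = 5 (mod 19)


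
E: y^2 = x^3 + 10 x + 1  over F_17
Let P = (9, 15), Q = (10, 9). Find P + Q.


P != Q, so use the chord formula.
s = (y2 - y1) / (x2 - x1) = (11) / (1) mod 17 = 11
x3 = s^2 - x1 - x2 mod 17 = 11^2 - 9 - 10 = 0
y3 = s (x1 - x3) - y1 mod 17 = 11 * (9 - 0) - 15 = 16

P + Q = (0, 16)


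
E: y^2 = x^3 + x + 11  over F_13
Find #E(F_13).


For each x in F_13, count y with y^2 = x^3 + 1 x + 11 mod 13:
  x = 1: RHS = 0, y in [0]  -> 1 point(s)
  x = 4: RHS = 1, y in [1, 12]  -> 2 point(s)
  x = 6: RHS = 12, y in [5, 8]  -> 2 point(s)
  x = 7: RHS = 10, y in [6, 7]  -> 2 point(s)
  x = 11: RHS = 1, y in [1, 12]  -> 2 point(s)
  x = 12: RHS = 9, y in [3, 10]  -> 2 point(s)
Affine points: 11. Add the point at infinity: total = 12.

#E(F_13) = 12


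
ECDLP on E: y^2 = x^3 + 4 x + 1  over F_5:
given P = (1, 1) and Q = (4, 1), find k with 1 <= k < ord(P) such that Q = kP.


Enumerate multiples of P until we hit Q = (4, 1):
  1P = (1, 1)
  2P = (4, 1)
Match found at i = 2.

k = 2


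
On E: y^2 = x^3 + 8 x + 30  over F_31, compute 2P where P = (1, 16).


Doubling: s = (3 x1^2 + a) / (2 y1)
s = (3*1^2 + 8) / (2*16) mod 31 = 11
x3 = s^2 - 2 x1 mod 31 = 11^2 - 2*1 = 26
y3 = s (x1 - x3) - y1 mod 31 = 11 * (1 - 26) - 16 = 19

2P = (26, 19)


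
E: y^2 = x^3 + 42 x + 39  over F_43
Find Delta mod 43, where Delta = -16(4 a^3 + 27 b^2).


4 a^3 + 27 b^2 = 4*42^3 + 27*39^2 = 296352 + 41067 = 337419
Delta = -16 * (337419) = -5398704
Delta mod 43 = 32

Delta = 32 (mod 43)


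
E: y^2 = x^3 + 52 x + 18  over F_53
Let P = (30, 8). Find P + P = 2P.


Doubling: s = (3 x1^2 + a) / (2 y1)
s = (3*30^2 + 52) / (2*8) mod 53 = 13
x3 = s^2 - 2 x1 mod 53 = 13^2 - 2*30 = 3
y3 = s (x1 - x3) - y1 mod 53 = 13 * (30 - 3) - 8 = 25

2P = (3, 25)


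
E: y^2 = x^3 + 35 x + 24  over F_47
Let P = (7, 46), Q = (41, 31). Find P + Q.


P != Q, so use the chord formula.
s = (y2 - y1) / (x2 - x1) = (32) / (34) mod 47 = 12
x3 = s^2 - x1 - x2 mod 47 = 12^2 - 7 - 41 = 2
y3 = s (x1 - x3) - y1 mod 47 = 12 * (7 - 2) - 46 = 14

P + Q = (2, 14)


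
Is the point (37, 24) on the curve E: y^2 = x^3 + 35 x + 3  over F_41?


Check whether y^2 = x^3 + 35 x + 3 (mod 41) for (x, y) = (37, 24).
LHS: y^2 = 24^2 mod 41 = 2
RHS: x^3 + 35 x + 3 = 37^3 + 35*37 + 3 mod 41 = 4
LHS != RHS

No, not on the curve


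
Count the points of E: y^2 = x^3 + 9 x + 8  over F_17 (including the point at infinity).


For each x in F_17, count y with y^2 = x^3 + 9 x + 8 mod 17:
  x = 0: RHS = 8, y in [5, 12]  -> 2 point(s)
  x = 1: RHS = 1, y in [1, 16]  -> 2 point(s)
  x = 2: RHS = 0, y in [0]  -> 1 point(s)
  x = 5: RHS = 8, y in [5, 12]  -> 2 point(s)
  x = 9: RHS = 2, y in [6, 11]  -> 2 point(s)
  x = 12: RHS = 8, y in [5, 12]  -> 2 point(s)
  x = 15: RHS = 16, y in [4, 13]  -> 2 point(s)
  x = 16: RHS = 15, y in [7, 10]  -> 2 point(s)
Affine points: 15. Add the point at infinity: total = 16.

#E(F_17) = 16


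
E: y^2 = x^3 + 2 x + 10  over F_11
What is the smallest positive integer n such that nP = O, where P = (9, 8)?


Compute successive multiples of P until we hit O:
  1P = (9, 8)
  2P = (7, 2)
  3P = (4, 7)
  4P = (2, 0)
  5P = (4, 4)
  6P = (7, 9)
  7P = (9, 3)
  8P = O

ord(P) = 8


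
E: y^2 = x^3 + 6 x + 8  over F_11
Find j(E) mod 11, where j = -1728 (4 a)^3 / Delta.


Delta = -16(4 a^3 + 27 b^2) mod 11 = 9
-1728 * (4 a)^3 = -1728 * (4*6)^3 mod 11 = 3
j = 3 * 9^(-1) mod 11 = 4

j = 4 (mod 11)


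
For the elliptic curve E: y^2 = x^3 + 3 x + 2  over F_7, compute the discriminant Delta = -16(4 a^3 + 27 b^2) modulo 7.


4 a^3 + 27 b^2 = 4*3^3 + 27*2^2 = 108 + 108 = 216
Delta = -16 * (216) = -3456
Delta mod 7 = 2

Delta = 2 (mod 7)


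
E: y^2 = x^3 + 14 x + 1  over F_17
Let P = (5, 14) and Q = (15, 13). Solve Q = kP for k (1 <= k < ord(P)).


Enumerate multiples of P until we hit Q = (15, 13):
  1P = (5, 14)
  2P = (15, 4)
  3P = (15, 13)
Match found at i = 3.

k = 3


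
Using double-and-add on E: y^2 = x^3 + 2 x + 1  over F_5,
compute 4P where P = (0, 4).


k = 4 = 100_2 (binary, LSB first: 001)
Double-and-add from P = (0, 4):
  bit 0 = 0: acc unchanged = O
  bit 1 = 0: acc unchanged = O
  bit 2 = 1: acc = O + (3, 3) = (3, 3)

4P = (3, 3)


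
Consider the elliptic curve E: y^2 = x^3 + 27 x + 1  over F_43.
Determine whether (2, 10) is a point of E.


Check whether y^2 = x^3 + 27 x + 1 (mod 43) for (x, y) = (2, 10).
LHS: y^2 = 10^2 mod 43 = 14
RHS: x^3 + 27 x + 1 = 2^3 + 27*2 + 1 mod 43 = 20
LHS != RHS

No, not on the curve


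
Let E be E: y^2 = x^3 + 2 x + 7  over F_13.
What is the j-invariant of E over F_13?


Delta = -16(4 a^3 + 27 b^2) mod 13 = 4
-1728 * (4 a)^3 = -1728 * (4*2)^3 mod 13 = 5
j = 5 * 4^(-1) mod 13 = 11

j = 11 (mod 13)


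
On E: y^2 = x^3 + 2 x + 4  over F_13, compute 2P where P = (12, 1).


Doubling: s = (3 x1^2 + a) / (2 y1)
s = (3*12^2 + 2) / (2*1) mod 13 = 9
x3 = s^2 - 2 x1 mod 13 = 9^2 - 2*12 = 5
y3 = s (x1 - x3) - y1 mod 13 = 9 * (12 - 5) - 1 = 10

2P = (5, 10)


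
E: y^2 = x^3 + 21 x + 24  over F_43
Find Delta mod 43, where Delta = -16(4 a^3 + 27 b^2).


4 a^3 + 27 b^2 = 4*21^3 + 27*24^2 = 37044 + 15552 = 52596
Delta = -16 * (52596) = -841536
Delta mod 43 = 17

Delta = 17 (mod 43)


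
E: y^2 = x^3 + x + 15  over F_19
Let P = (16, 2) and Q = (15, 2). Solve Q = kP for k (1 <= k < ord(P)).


Enumerate multiples of P until we hit Q = (15, 2):
  1P = (16, 2)
  2P = (17, 10)
  3P = (12, 11)
  4P = (2, 14)
  5P = (6, 3)
  6P = (1, 6)
  7P = (3, 11)
  8P = (7, 2)
  9P = (15, 17)
  10P = (4, 8)
  11P = (4, 11)
  12P = (15, 2)
Match found at i = 12.

k = 12


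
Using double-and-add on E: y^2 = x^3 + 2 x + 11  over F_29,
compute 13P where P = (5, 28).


k = 13 = 1101_2 (binary, LSB first: 1011)
Double-and-add from P = (5, 28):
  bit 0 = 1: acc = O + (5, 28) = (5, 28)
  bit 1 = 0: acc unchanged = (5, 28)
  bit 2 = 1: acc = (5, 28) + (19, 21) = (27, 12)
  bit 3 = 1: acc = (27, 12) + (26, 6) = (12, 20)

13P = (12, 20)


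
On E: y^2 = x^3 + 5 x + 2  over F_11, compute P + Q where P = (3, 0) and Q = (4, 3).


P != Q, so use the chord formula.
s = (y2 - y1) / (x2 - x1) = (3) / (1) mod 11 = 3
x3 = s^2 - x1 - x2 mod 11 = 3^2 - 3 - 4 = 2
y3 = s (x1 - x3) - y1 mod 11 = 3 * (3 - 2) - 0 = 3

P + Q = (2, 3)


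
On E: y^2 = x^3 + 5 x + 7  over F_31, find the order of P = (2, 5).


Compute successive multiples of P until we hit O:
  1P = (2, 5)
  2P = (24, 1)
  3P = (14, 0)
  4P = (24, 30)
  5P = (2, 26)
  6P = O

ord(P) = 6


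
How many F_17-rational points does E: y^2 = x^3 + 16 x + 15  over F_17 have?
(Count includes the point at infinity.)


For each x in F_17, count y with y^2 = x^3 + 16 x + 15 mod 17:
  x = 0: RHS = 15, y in [7, 10]  -> 2 point(s)
  x = 1: RHS = 15, y in [7, 10]  -> 2 point(s)
  x = 2: RHS = 4, y in [2, 15]  -> 2 point(s)
  x = 5: RHS = 16, y in [4, 13]  -> 2 point(s)
  x = 6: RHS = 4, y in [2, 15]  -> 2 point(s)
  x = 8: RHS = 9, y in [3, 14]  -> 2 point(s)
  x = 9: RHS = 4, y in [2, 15]  -> 2 point(s)
  x = 10: RHS = 2, y in [6, 11]  -> 2 point(s)
  x = 11: RHS = 9, y in [3, 14]  -> 2 point(s)
  x = 14: RHS = 8, y in [5, 12]  -> 2 point(s)
  x = 15: RHS = 9, y in [3, 14]  -> 2 point(s)
  x = 16: RHS = 15, y in [7, 10]  -> 2 point(s)
Affine points: 24. Add the point at infinity: total = 25.

#E(F_17) = 25


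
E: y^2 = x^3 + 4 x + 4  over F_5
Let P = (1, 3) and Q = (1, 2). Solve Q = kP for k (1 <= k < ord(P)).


Enumerate multiples of P until we hit Q = (1, 2):
  1P = (1, 3)
  2P = (2, 0)
  3P = (1, 2)
Match found at i = 3.

k = 3


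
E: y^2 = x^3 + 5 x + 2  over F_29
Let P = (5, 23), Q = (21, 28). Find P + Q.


P != Q, so use the chord formula.
s = (y2 - y1) / (x2 - x1) = (5) / (16) mod 29 = 13
x3 = s^2 - x1 - x2 mod 29 = 13^2 - 5 - 21 = 27
y3 = s (x1 - x3) - y1 mod 29 = 13 * (5 - 27) - 23 = 10

P + Q = (27, 10)


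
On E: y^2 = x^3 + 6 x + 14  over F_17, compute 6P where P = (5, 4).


k = 6 = 110_2 (binary, LSB first: 011)
Double-and-add from P = (5, 4):
  bit 0 = 0: acc unchanged = O
  bit 1 = 1: acc = O + (3, 12) = (3, 12)
  bit 2 = 1: acc = (3, 12) + (2, 0) = (3, 5)

6P = (3, 5)


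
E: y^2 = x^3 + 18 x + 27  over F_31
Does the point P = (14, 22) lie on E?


Check whether y^2 = x^3 + 18 x + 27 (mod 31) for (x, y) = (14, 22).
LHS: y^2 = 22^2 mod 31 = 19
RHS: x^3 + 18 x + 27 = 14^3 + 18*14 + 27 mod 31 = 16
LHS != RHS

No, not on the curve


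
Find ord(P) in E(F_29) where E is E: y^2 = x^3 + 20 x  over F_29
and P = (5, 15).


Compute successive multiples of P until we hit O:
  1P = (5, 15)
  2P = (25, 28)
  3P = (24, 6)
  4P = (4, 12)
  5P = (0, 0)
  6P = (4, 17)
  7P = (24, 23)
  8P = (25, 1)
  ... (continuing to 10P)
  10P = O

ord(P) = 10


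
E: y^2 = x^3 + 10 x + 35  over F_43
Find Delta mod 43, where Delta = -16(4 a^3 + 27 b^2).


4 a^3 + 27 b^2 = 4*10^3 + 27*35^2 = 4000 + 33075 = 37075
Delta = -16 * (37075) = -593200
Delta mod 43 = 28

Delta = 28 (mod 43)


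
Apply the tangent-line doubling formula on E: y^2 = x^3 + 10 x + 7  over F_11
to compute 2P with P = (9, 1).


Doubling: s = (3 x1^2 + a) / (2 y1)
s = (3*9^2 + 10) / (2*1) mod 11 = 0
x3 = s^2 - 2 x1 mod 11 = 0^2 - 2*9 = 4
y3 = s (x1 - x3) - y1 mod 11 = 0 * (9 - 4) - 1 = 10

2P = (4, 10)


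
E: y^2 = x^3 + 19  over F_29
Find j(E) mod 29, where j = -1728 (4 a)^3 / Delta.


Delta = -16(4 a^3 + 27 b^2) mod 29 = 10
-1728 * (4 a)^3 = -1728 * (4*0)^3 mod 29 = 0
j = 0 * 10^(-1) mod 29 = 0

j = 0 (mod 29)


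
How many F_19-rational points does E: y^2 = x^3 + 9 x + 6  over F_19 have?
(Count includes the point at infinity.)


For each x in F_19, count y with y^2 = x^3 + 9 x + 6 mod 19:
  x = 0: RHS = 6, y in [5, 14]  -> 2 point(s)
  x = 1: RHS = 16, y in [4, 15]  -> 2 point(s)
  x = 4: RHS = 11, y in [7, 12]  -> 2 point(s)
  x = 5: RHS = 5, y in [9, 10]  -> 2 point(s)
  x = 8: RHS = 1, y in [1, 18]  -> 2 point(s)
  x = 11: RHS = 11, y in [7, 12]  -> 2 point(s)
  x = 14: RHS = 7, y in [8, 11]  -> 2 point(s)
  x = 15: RHS = 1, y in [1, 18]  -> 2 point(s)
  x = 16: RHS = 9, y in [3, 16]  -> 2 point(s)
Affine points: 18. Add the point at infinity: total = 19.

#E(F_19) = 19


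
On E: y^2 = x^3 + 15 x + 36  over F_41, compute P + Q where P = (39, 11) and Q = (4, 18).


P != Q, so use the chord formula.
s = (y2 - y1) / (x2 - x1) = (7) / (6) mod 41 = 8
x3 = s^2 - x1 - x2 mod 41 = 8^2 - 39 - 4 = 21
y3 = s (x1 - x3) - y1 mod 41 = 8 * (39 - 21) - 11 = 10

P + Q = (21, 10)


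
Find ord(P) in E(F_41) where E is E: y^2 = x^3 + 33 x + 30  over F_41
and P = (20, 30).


Compute successive multiples of P until we hit O:
  1P = (20, 30)
  2P = (5, 22)
  3P = (11, 24)
  4P = (15, 28)
  5P = (16, 29)
  6P = (23, 0)
  7P = (16, 12)
  8P = (15, 13)
  ... (continuing to 12P)
  12P = O

ord(P) = 12


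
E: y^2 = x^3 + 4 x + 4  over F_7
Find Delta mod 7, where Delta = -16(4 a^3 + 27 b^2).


4 a^3 + 27 b^2 = 4*4^3 + 27*4^2 = 256 + 432 = 688
Delta = -16 * (688) = -11008
Delta mod 7 = 3

Delta = 3 (mod 7)


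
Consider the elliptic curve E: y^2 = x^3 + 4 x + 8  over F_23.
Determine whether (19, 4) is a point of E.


Check whether y^2 = x^3 + 4 x + 8 (mod 23) for (x, y) = (19, 4).
LHS: y^2 = 4^2 mod 23 = 16
RHS: x^3 + 4 x + 8 = 19^3 + 4*19 + 8 mod 23 = 20
LHS != RHS

No, not on the curve


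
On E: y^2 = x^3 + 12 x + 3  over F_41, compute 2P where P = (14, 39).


Doubling: s = (3 x1^2 + a) / (2 y1)
s = (3*14^2 + 12) / (2*39) mod 41 = 14
x3 = s^2 - 2 x1 mod 41 = 14^2 - 2*14 = 4
y3 = s (x1 - x3) - y1 mod 41 = 14 * (14 - 4) - 39 = 19

2P = (4, 19)


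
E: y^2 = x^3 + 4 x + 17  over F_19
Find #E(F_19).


For each x in F_19, count y with y^2 = x^3 + 4 x + 17 mod 19:
  x = 0: RHS = 17, y in [6, 13]  -> 2 point(s)
  x = 11: RHS = 5, y in [9, 10]  -> 2 point(s)
  x = 12: RHS = 7, y in [8, 11]  -> 2 point(s)
  x = 13: RHS = 5, y in [9, 10]  -> 2 point(s)
  x = 14: RHS = 5, y in [9, 10]  -> 2 point(s)
  x = 16: RHS = 16, y in [4, 15]  -> 2 point(s)
  x = 17: RHS = 1, y in [1, 18]  -> 2 point(s)
Affine points: 14. Add the point at infinity: total = 15.

#E(F_19) = 15


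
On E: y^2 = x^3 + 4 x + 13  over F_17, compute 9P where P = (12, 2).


k = 9 = 1001_2 (binary, LSB first: 1001)
Double-and-add from P = (12, 2):
  bit 0 = 1: acc = O + (12, 2) = (12, 2)
  bit 1 = 0: acc unchanged = (12, 2)
  bit 2 = 0: acc unchanged = (12, 2)
  bit 3 = 1: acc = (12, 2) + (10, 4) = (13, 16)

9P = (13, 16)


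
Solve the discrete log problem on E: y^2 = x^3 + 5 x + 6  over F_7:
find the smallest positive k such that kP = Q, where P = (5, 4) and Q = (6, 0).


Enumerate multiples of P until we hit Q = (6, 0):
  1P = (5, 4)
  2P = (6, 0)
Match found at i = 2.

k = 2


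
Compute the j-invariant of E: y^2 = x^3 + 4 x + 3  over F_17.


Delta = -16(4 a^3 + 27 b^2) mod 17 = 6
-1728 * (4 a)^3 = -1728 * (4*4)^3 mod 17 = 11
j = 11 * 6^(-1) mod 17 = 16

j = 16 (mod 17)


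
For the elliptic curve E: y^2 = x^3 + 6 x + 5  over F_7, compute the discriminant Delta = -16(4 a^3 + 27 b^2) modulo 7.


4 a^3 + 27 b^2 = 4*6^3 + 27*5^2 = 864 + 675 = 1539
Delta = -16 * (1539) = -24624
Delta mod 7 = 2

Delta = 2 (mod 7)


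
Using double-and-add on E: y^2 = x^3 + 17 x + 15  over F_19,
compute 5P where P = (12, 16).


k = 5 = 101_2 (binary, LSB first: 101)
Double-and-add from P = (12, 16):
  bit 0 = 1: acc = O + (12, 16) = (12, 16)
  bit 1 = 0: acc unchanged = (12, 16)
  bit 2 = 1: acc = (12, 16) + (13, 1) = (10, 11)

5P = (10, 11)


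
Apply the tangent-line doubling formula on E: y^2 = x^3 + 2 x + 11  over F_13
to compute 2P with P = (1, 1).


Doubling: s = (3 x1^2 + a) / (2 y1)
s = (3*1^2 + 2) / (2*1) mod 13 = 9
x3 = s^2 - 2 x1 mod 13 = 9^2 - 2*1 = 1
y3 = s (x1 - x3) - y1 mod 13 = 9 * (1 - 1) - 1 = 12

2P = (1, 12)


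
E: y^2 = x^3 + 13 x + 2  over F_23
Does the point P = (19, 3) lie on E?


Check whether y^2 = x^3 + 13 x + 2 (mod 23) for (x, y) = (19, 3).
LHS: y^2 = 3^2 mod 23 = 9
RHS: x^3 + 13 x + 2 = 19^3 + 13*19 + 2 mod 23 = 1
LHS != RHS

No, not on the curve


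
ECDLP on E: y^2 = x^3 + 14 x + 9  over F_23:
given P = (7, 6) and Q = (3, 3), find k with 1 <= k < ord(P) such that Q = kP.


Enumerate multiples of P until we hit Q = (3, 3):
  1P = (7, 6)
  2P = (9, 17)
  3P = (20, 3)
  4P = (0, 3)
  5P = (19, 2)
  6P = (15, 12)
  7P = (3, 20)
  8P = (8, 9)
  9P = (17, 10)
  10P = (1, 1)
  11P = (1, 22)
  12P = (17, 13)
  13P = (8, 14)
  14P = (3, 3)
Match found at i = 14.

k = 14


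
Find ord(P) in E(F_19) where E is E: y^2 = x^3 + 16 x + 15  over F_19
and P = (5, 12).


Compute successive multiples of P until we hit O:
  1P = (5, 12)
  2P = (18, 6)
  3P = (16, 15)
  4P = (2, 13)
  5P = (10, 15)
  6P = (15, 1)
  7P = (8, 16)
  8P = (12, 4)
  ... (continuing to 22P)
  22P = O

ord(P) = 22


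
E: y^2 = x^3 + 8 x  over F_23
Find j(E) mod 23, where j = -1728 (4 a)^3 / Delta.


Delta = -16(4 a^3 + 27 b^2) mod 23 = 7
-1728 * (4 a)^3 = -1728 * (4*8)^3 mod 23 = 21
j = 21 * 7^(-1) mod 23 = 3

j = 3 (mod 23)


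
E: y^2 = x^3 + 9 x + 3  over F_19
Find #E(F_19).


For each x in F_19, count y with y^2 = x^3 + 9 x + 3 mod 19:
  x = 3: RHS = 0, y in [0]  -> 1 point(s)
  x = 6: RHS = 7, y in [8, 11]  -> 2 point(s)
  x = 8: RHS = 17, y in [6, 13]  -> 2 point(s)
  x = 14: RHS = 4, y in [2, 17]  -> 2 point(s)
  x = 15: RHS = 17, y in [6, 13]  -> 2 point(s)
  x = 16: RHS = 6, y in [5, 14]  -> 2 point(s)
Affine points: 11. Add the point at infinity: total = 12.

#E(F_19) = 12


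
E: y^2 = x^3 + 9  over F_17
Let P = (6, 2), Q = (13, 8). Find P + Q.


P != Q, so use the chord formula.
s = (y2 - y1) / (x2 - x1) = (6) / (7) mod 17 = 13
x3 = s^2 - x1 - x2 mod 17 = 13^2 - 6 - 13 = 14
y3 = s (x1 - x3) - y1 mod 17 = 13 * (6 - 14) - 2 = 13

P + Q = (14, 13)


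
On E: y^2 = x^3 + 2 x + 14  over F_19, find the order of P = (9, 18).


Compute successive multiples of P until we hit O:
  1P = (9, 18)
  2P = (2, 8)
  3P = (5, 4)
  4P = (3, 3)
  5P = (18, 7)
  6P = (1, 6)
  7P = (16, 0)
  8P = (1, 13)
  ... (continuing to 14P)
  14P = O

ord(P) = 14


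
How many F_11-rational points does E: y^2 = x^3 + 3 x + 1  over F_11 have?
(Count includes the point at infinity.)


For each x in F_11, count y with y^2 = x^3 + 3 x + 1 mod 11:
  x = 0: RHS = 1, y in [1, 10]  -> 2 point(s)
  x = 1: RHS = 5, y in [4, 7]  -> 2 point(s)
  x = 2: RHS = 4, y in [2, 9]  -> 2 point(s)
  x = 3: RHS = 4, y in [2, 9]  -> 2 point(s)
  x = 4: RHS = 0, y in [0]  -> 1 point(s)
  x = 5: RHS = 9, y in [3, 8]  -> 2 point(s)
  x = 6: RHS = 4, y in [2, 9]  -> 2 point(s)
  x = 8: RHS = 9, y in [3, 8]  -> 2 point(s)
  x = 9: RHS = 9, y in [3, 8]  -> 2 point(s)
Affine points: 17. Add the point at infinity: total = 18.

#E(F_11) = 18


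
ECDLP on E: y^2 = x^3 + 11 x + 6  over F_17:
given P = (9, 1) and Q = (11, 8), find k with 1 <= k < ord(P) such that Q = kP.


Enumerate multiples of P until we hit Q = (11, 8):
  1P = (9, 1)
  2P = (12, 9)
  3P = (5, 4)
  4P = (11, 9)
  5P = (13, 0)
  6P = (11, 8)
Match found at i = 6.

k = 6


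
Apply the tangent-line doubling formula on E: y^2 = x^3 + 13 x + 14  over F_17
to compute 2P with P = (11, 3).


Doubling: s = (3 x1^2 + a) / (2 y1)
s = (3*11^2 + 13) / (2*3) mod 17 = 6
x3 = s^2 - 2 x1 mod 17 = 6^2 - 2*11 = 14
y3 = s (x1 - x3) - y1 mod 17 = 6 * (11 - 14) - 3 = 13

2P = (14, 13)


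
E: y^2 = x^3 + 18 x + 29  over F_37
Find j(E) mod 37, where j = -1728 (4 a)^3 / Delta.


Delta = -16(4 a^3 + 27 b^2) mod 37 = 36
-1728 * (4 a)^3 = -1728 * (4*18)^3 mod 37 = 23
j = 23 * 36^(-1) mod 37 = 14

j = 14 (mod 37)


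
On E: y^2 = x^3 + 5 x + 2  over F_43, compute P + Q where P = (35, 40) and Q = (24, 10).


P != Q, so use the chord formula.
s = (y2 - y1) / (x2 - x1) = (13) / (32) mod 43 = 34
x3 = s^2 - x1 - x2 mod 43 = 34^2 - 35 - 24 = 22
y3 = s (x1 - x3) - y1 mod 43 = 34 * (35 - 22) - 40 = 15

P + Q = (22, 15)


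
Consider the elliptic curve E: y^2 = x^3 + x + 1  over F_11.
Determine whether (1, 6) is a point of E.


Check whether y^2 = x^3 + 1 x + 1 (mod 11) for (x, y) = (1, 6).
LHS: y^2 = 6^2 mod 11 = 3
RHS: x^3 + 1 x + 1 = 1^3 + 1*1 + 1 mod 11 = 3
LHS = RHS

Yes, on the curve


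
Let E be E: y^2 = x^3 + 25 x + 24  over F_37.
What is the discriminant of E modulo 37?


4 a^3 + 27 b^2 = 4*25^3 + 27*24^2 = 62500 + 15552 = 78052
Delta = -16 * (78052) = -1248832
Delta mod 37 = 29

Delta = 29 (mod 37)


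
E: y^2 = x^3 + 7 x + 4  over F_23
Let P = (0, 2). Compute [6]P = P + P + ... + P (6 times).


k = 6 = 110_2 (binary, LSB first: 011)
Double-and-add from P = (0, 2):
  bit 0 = 0: acc unchanged = O
  bit 1 = 1: acc = O + (16, 16) = (16, 16)
  bit 2 = 1: acc = (16, 16) + (20, 5) = (19, 21)

6P = (19, 21)
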